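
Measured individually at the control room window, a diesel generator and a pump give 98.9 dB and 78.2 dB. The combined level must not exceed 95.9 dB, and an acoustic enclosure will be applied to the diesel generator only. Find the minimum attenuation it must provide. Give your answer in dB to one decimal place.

The untreated sources together contribute 10^(78.2/10) = 6.607e+07, i.e. 78.20 dB.
The limit corresponds to 10^(95.9/10) = 3.890e+09; subtracting the fixed part leaves 3.824e+09 for the diesel generator, i.e. 95.83 dB.
So the diesel generator must be reduced from 98.9 to 95.83 dB: IL = 3.07 dB.

3.1 dB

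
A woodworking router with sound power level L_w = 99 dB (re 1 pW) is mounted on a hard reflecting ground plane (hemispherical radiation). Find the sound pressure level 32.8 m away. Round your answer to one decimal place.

L_p = L_w − 10·log₁₀(2π·r²) with r = 32.8 m.
2π·r² = 6760 m², 10·log₁₀ of that is 38.299 dB.
L_p = 99 − 38.299 = 60.70 dB.

60.7 dB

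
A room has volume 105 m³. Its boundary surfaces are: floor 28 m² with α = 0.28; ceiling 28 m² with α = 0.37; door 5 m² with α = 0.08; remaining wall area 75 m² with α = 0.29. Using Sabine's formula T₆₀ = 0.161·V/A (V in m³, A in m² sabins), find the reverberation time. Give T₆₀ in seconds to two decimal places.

0.42 s

Summing Sᵢαᵢ: 28·0.28 + 28·0.37 + 5·0.08 + 75·0.29 = 40.35 m².
T₆₀ = 0.161 × 105 / 40.35 = 0.419 s.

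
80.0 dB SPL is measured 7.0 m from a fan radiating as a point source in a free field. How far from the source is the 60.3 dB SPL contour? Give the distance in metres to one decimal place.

The 19.7 dB drop corresponds to a distance ratio of 10^(19.7/20) for a point source.
r₂ = 7.0·10^((80.0−60.3)/20) = 7.0·10^(19.7/20) = 67.62 m.

67.6 m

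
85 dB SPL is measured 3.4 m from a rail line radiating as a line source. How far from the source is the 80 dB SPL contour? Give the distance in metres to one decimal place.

10.8 m

Line-source spreading drops the level by 10·log₁₀(r₂/r₁); inverting, r₂/r₁ = 10^(ΔL/10).
r₂ = 3.4·10^((85−80)/10) = 3.4·10^(5.0/10) = 10.75 m.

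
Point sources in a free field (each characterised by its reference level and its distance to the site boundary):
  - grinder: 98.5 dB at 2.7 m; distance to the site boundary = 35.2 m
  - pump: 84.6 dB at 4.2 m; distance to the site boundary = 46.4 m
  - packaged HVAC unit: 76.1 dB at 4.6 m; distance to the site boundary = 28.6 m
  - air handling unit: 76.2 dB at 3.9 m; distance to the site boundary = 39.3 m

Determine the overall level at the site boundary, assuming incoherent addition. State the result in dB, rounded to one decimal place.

76.6 dB

Propagate each source to the receiver with L = L_ref − 20·log₁₀(r/r_ref), then add intensities.
grinder: 98.5 − 20·log₁₀(35.2/2.7) = 98.5 − 22.30 = 76.20 dB.
pump: 84.6 − 20·log₁₀(46.4/4.2) = 84.6 − 20.87 = 63.73 dB.
packaged HVAC unit: 76.1 − 20·log₁₀(28.6/4.6) = 76.1 − 15.87 = 60.23 dB.
air handling unit: 76.2 − 20·log₁₀(39.3/3.9) = 76.2 − 20.07 = 56.13 dB.
Σ 10^(L/10) = 4.548e+07 → L_total = 10·log₁₀(4.548e+07) = 76.58 dB.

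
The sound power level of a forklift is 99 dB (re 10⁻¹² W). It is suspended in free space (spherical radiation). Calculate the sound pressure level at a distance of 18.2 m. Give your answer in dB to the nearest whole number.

63 dB

L_p = L_w − 10·log₁₀(4π·r²) with r = 18.2 m.
4π·r² = 4162 m², 10·log₁₀ of that is 36.194 dB.
L_p = 99 − 36.194 = 62.81 dB.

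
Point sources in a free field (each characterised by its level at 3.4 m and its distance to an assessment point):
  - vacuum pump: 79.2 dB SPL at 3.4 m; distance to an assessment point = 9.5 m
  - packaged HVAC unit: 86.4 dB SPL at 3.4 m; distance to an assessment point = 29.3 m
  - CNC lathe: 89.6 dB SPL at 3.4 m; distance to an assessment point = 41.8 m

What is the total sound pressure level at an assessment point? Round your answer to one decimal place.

73.5 dB SPL

Apply inverse-square spreading to bring every level to the receiver, then sum 10^(L/10).
vacuum pump: 79.2 − 20·log₁₀(9.5/3.4) = 79.2 − 8.92 = 70.28 dB SPL.
packaged HVAC unit: 86.4 − 20·log₁₀(29.3/3.4) = 86.4 − 18.71 = 67.69 dB SPL.
CNC lathe: 89.6 − 20·log₁₀(41.8/3.4) = 89.6 − 21.79 = 67.81 dB SPL.
Σ 10^(L/10) = 2.257e+07 → L_total = 10·log₁₀(2.257e+07) = 73.53 dB SPL.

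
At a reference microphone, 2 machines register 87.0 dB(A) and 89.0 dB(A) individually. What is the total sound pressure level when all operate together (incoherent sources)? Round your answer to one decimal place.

91.1 dB(A)

For uncorrelated sources the intensities add, so convert each level to linear form, sum, and take 10·log₁₀ of the total.
Σ 10^(L/10) = 10^(87.0/10) + 10^(89.0/10) = 1.296e+09.
L_total = 10·log₁₀(1.296e+09) = 91.12 dB(A).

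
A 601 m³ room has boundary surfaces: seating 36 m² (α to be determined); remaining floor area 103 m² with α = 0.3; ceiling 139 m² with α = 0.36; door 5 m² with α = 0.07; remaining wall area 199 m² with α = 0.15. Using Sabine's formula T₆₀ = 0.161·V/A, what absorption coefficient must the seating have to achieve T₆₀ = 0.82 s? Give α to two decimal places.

0.19

Required total absorption A = 0.161·601/0.82 = 118.00 m².
Absorption from the other surfaces = 103·0.3 + 139·0.36 + 5·0.07 + 199·0.15 = 111.14 m², so the seating must supply 6.86 m² over 36 m².
α = 6.86/36 = 0.191.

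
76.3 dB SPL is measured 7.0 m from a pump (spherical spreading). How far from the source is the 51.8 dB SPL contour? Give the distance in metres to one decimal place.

Point-source spreading drops the level by 20·log₁₀(r₂/r₁); inverting, r₂/r₁ = 10^(ΔL/20).
r₂ = 7.0·10^((76.3−51.8)/20) = 7.0·10^(24.5/20) = 117.52 m.

117.5 m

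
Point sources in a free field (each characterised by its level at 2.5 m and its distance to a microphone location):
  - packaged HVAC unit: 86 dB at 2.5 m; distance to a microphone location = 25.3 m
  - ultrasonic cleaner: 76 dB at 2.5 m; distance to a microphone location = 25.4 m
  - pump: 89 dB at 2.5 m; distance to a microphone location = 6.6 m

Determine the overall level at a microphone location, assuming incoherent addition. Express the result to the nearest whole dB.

Propagate each source to the receiver with L = L_ref − 20·log₁₀(r/r_ref), then add intensities.
packaged HVAC unit: 86 − 20·log₁₀(25.3/2.5) = 86 − 20.10 = 65.90 dB.
ultrasonic cleaner: 76 − 20·log₁₀(25.4/2.5) = 76 − 20.14 = 55.86 dB.
pump: 89 − 20·log₁₀(6.6/2.5) = 89 − 8.43 = 80.57 dB.
Σ 10^(L/10) = 1.182e+08 → L_total = 10·log₁₀(1.182e+08) = 80.73 dB.

81 dB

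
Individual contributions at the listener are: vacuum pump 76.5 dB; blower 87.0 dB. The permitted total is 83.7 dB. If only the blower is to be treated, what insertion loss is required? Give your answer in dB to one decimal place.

4.2 dB

Fixed contribution from the other source: Σ 10^(L/10) = 10^(76.5/10) = 4.467e+07 (76.50 dB).
To meet 83.7 dB overall, the treated blower may contribute at most 10^(83.7/10) − 4.467e+07 = 1.898e+08, i.e. 82.78 dB.
So the blower must be reduced from 87.0 to 82.78 dB: IL = 4.22 dB.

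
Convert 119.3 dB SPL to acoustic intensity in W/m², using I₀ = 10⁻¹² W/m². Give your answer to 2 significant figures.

I = I₀·10^(L/10) = 10⁻¹² × 10^(119.3/10) = 10^(-0.070).

0.85 W/m²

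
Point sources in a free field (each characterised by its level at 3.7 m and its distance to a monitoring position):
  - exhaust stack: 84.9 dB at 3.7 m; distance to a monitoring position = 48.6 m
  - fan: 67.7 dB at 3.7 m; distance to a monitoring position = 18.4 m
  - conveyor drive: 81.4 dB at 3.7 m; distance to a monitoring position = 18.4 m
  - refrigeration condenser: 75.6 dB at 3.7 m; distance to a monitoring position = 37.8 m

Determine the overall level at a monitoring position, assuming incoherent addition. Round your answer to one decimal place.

69.0 dB

Apply inverse-square spreading to bring every level to the receiver, then sum 10^(L/10).
exhaust stack: 84.9 − 20·log₁₀(48.6/3.7) = 84.9 − 22.37 = 62.53 dB.
fan: 67.7 − 20·log₁₀(18.4/3.7) = 67.7 − 13.93 = 53.77 dB.
conveyor drive: 81.4 − 20·log₁₀(18.4/3.7) = 81.4 − 13.93 = 67.47 dB.
refrigeration condenser: 75.6 − 20·log₁₀(37.8/3.7) = 75.6 − 20.19 = 55.41 dB.
Σ 10^(L/10) = 7.959e+06 → L_total = 10·log₁₀(7.959e+06) = 69.01 dB.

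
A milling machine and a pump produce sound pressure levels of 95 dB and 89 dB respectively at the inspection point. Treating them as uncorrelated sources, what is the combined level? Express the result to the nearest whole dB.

Incoherent sources combine by intensity addition: L_total = 10·log₁₀(Σ 10^(L_i/10)).
Σ 10^(L/10) = 10^(95/10) + 10^(89/10) = 3.957e+09.
L_total = 10·log₁₀(3.957e+09) = 95.97 dB.

96 dB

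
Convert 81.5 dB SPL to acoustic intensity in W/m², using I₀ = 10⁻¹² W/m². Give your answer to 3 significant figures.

L = 10·log₁₀(I/I₀) ⇒ I = I₀·10^(L/10) = 10⁻¹² × 10^8.15.

0.000141 W/m²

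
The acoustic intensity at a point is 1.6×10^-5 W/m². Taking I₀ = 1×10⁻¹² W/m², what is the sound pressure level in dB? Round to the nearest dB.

72 dB

I/I₀ = 1.6×10^-5/10⁻¹² = 1.6×10^7, and L = 10·log₁₀(I/I₀).
L = 10·(0.2041 + 7) = 72.04 dB.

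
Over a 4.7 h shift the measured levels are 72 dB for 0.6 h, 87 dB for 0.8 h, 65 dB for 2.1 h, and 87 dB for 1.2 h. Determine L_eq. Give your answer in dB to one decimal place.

83.4 dB

The energy average is taken in the linear domain: L_eq = 10·log₁₀[(Σ tᵢ·10^(Lᵢ/10))/T], T = 4.7 h.
Σ tᵢ·10^(Lᵢ/10) = 0.6·10^(72/10) + 0.8·10^(87/10) + 2.1·10^(65/10) + 1.2·10^(87/10) = 1.019e+09.
L_eq = 10·log₁₀(1.019e+09/4.7) = 83.36 dB.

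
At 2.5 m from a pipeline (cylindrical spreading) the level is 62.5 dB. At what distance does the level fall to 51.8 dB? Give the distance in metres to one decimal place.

For a line source L₁ − L₂ = 10·log₁₀(r₂/r₁), so r₂ = r₁·10^((L₁−L₂)/10).
r₂ = 2.5·10^((62.5−51.8)/10) = 2.5·10^(10.7/10) = 29.37 m.

29.4 m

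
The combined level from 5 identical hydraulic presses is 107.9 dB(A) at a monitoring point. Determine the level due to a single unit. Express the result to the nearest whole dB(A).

101 dB(A)

5 equal contributions raise the level by 10·log₁₀ 5 = 6.990 dB, so each unit alone gives 107.9 − 6.990.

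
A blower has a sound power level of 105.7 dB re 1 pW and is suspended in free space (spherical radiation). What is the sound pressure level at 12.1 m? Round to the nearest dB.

73 dB

The power spreads over a sphere of area 4π·r², so L_p = L_w − 10·log₁₀(4π·r²).
4π·r² = 1840 m², 10·log₁₀ of that is 32.648 dB.
L_p = 105.7 − 32.648 = 73.05 dB.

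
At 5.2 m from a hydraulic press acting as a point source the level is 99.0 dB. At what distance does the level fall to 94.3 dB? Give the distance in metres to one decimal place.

8.9 m

For a point source L₁ − L₂ = 20·log₁₀(r₂/r₁), so r₂ = r₁·10^((L₁−L₂)/20).
r₂ = 5.2·10^((99.0−94.3)/20) = 5.2·10^(4.7/20) = 8.93 m.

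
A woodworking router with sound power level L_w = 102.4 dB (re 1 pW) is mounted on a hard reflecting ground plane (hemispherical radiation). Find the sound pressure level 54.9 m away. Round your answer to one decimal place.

Free-field hemispherical radiation: L_p = L_w − 10·log₁₀(2π·r²), r = 54.9 m.
2π·r² = 1.894e+04 m², 10·log₁₀ of that is 42.773 dB.
L_p = 102.4 − 42.773 = 59.63 dB.

59.6 dB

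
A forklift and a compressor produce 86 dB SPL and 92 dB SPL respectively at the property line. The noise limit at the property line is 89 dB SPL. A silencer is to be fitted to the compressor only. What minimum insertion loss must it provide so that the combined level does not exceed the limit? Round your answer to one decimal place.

Fixed contribution from the other source: Σ 10^(L/10) = 10^(86/10) = 3.981e+08 (86.00 dB SPL).
The limit corresponds to 10^(89/10) = 7.943e+08; subtracting the fixed part leaves 3.962e+08 for the compressor, i.e. 85.98 dB SPL.
Required insertion loss = 92 − 85.98 = 6.02 dB.

6.0 dB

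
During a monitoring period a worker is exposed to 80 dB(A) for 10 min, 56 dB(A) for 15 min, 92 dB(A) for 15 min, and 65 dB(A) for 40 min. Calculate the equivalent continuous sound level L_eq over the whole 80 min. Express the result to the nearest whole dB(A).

Weight each interval's intensity by its duration and average over T = 80 min:
Σ tᵢ·10^(Lᵢ/10) = 10·10^(80/10) + 15·10^(56/10) + 15·10^(92/10) + 40·10^(65/10) = 2.491e+10.
L_eq = 10·log₁₀(2.491e+10/80) = 84.93 dB(A).

85 dB(A)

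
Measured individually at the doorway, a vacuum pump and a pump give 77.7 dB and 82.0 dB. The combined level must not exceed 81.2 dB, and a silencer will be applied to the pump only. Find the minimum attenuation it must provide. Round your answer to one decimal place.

3.4 dB

Fixed contribution from the other source: Σ 10^(L/10) = 10^(77.7/10) = 5.888e+07 (77.70 dB).
To meet 81.2 dB overall, the treated pump may contribute at most 10^(81.2/10) − 5.888e+07 = 7.294e+07, i.e. 78.63 dB.
So the pump must be reduced from 82.0 to 78.63 dB: IL = 3.37 dB.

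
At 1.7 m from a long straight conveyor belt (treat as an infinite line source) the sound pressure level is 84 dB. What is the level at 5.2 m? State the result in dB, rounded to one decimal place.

79.1 dB

Cylindrical spreading from a line source gives a 10·log₁₀(r₂/r₁) drop.
L₂ = 84 − 10·log₁₀(5.2/1.7) = 84 − 4.856 = 79.14 dB.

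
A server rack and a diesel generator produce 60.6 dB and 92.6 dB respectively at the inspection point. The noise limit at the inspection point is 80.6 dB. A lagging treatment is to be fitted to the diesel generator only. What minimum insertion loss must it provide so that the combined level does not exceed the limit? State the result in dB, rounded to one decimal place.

The untreated sources together contribute 10^(60.6/10) = 1.148e+06, i.e. 60.60 dB.
The limit corresponds to 10^(80.6/10) = 1.148e+08; subtracting the fixed part leaves 1.137e+08 for the diesel generator, i.e. 80.56 dB.
So the diesel generator must be reduced from 92.6 to 80.56 dB: IL = 12.04 dB.

12.0 dB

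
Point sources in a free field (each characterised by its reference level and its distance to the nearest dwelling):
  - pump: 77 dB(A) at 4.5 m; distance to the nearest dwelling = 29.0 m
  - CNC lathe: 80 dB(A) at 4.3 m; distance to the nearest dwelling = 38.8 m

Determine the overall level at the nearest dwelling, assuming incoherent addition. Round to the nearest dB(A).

First find each source's level at the receiver (point-source: −20·log₁₀(r/r_ref)), then combine on an intensity basis.
pump: 77 − 20·log₁₀(29.0/4.5) = 77 − 16.18 = 60.82 dB(A).
CNC lathe: 80 − 20·log₁₀(38.8/4.3) = 80 − 19.11 = 60.89 dB(A).
Σ 10^(L/10) = 2.435e+06 → L_total = 10·log₁₀(2.435e+06) = 63.86 dB(A).

64 dB(A)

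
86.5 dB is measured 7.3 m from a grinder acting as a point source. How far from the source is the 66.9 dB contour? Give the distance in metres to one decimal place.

69.7 m

Point-source spreading drops the level by 20·log₁₀(r₂/r₁); inverting, r₂/r₁ = 10^(ΔL/20).
r₂ = 7.3·10^((86.5−66.9)/20) = 7.3·10^(19.6/20) = 69.71 m.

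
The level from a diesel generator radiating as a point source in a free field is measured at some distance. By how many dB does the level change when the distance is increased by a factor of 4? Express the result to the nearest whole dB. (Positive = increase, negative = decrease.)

-12 dB

A point source loses 6 dB per doubling of distance; generally ΔL = −20·log₁₀(r₂/r₁).
ΔL = −20·log₁₀(4) = -12.04 dB.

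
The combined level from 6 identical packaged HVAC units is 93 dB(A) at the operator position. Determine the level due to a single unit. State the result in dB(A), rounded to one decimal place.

Dividing the total intensity by 6 lowers the level by 10·log₁₀ 6 = 7.782 dB: L₁ = 93 − 7.782.

85.2 dB(A)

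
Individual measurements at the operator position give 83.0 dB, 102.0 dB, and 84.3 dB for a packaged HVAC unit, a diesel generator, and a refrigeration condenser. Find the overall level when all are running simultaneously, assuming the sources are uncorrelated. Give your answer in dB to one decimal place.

For uncorrelated sources the intensities add, so convert each level to linear form, sum, and take 10·log₁₀ of the total.
Σ 10^(L/10) = 10^(83.0/10) + 10^(102.0/10) + 10^(84.3/10) = 1.632e+10.
L_total = 10·log₁₀(1.632e+10) = 102.13 dB.

102.1 dB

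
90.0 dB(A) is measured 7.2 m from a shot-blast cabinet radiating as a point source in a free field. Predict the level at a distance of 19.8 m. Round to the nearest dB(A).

For a point source, L₂ = L₁ − 20·log₁₀(r₂/r₁).
L₂ = 90.0 − 20·log₁₀(19.8/7.2) = 90.0 − 8.787 = 81.21 dB(A).

81 dB(A)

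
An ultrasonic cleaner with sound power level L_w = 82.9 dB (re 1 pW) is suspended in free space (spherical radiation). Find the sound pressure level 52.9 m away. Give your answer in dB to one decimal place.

Free-field spherical radiation: L_p = L_w − 10·log₁₀(4π·r²), r = 52.9 m.
4π·r² = 3.517e+04 m², 10·log₁₀ of that is 45.461 dB.
L_p = 82.9 − 45.461 = 37.44 dB.

37.4 dB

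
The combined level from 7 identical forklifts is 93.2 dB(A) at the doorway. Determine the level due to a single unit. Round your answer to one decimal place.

Dividing the total intensity by 7 lowers the level by 10·log₁₀ 7 = 8.451 dB: L₁ = 93.2 − 8.451.

84.7 dB(A)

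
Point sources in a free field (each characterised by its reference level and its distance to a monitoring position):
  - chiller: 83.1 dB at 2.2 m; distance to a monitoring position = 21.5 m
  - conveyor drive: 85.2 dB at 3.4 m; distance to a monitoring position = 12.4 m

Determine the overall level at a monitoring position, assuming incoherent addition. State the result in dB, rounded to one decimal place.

74.3 dB

Apply inverse-square spreading to bring every level to the receiver, then sum 10^(L/10).
chiller: 83.1 − 20·log₁₀(21.5/2.2) = 83.1 − 19.80 = 63.30 dB.
conveyor drive: 85.2 − 20·log₁₀(12.4/3.4) = 85.2 − 11.24 = 73.96 dB.
Σ 10^(L/10) = 2.703e+07 → L_total = 10·log₁₀(2.703e+07) = 74.32 dB.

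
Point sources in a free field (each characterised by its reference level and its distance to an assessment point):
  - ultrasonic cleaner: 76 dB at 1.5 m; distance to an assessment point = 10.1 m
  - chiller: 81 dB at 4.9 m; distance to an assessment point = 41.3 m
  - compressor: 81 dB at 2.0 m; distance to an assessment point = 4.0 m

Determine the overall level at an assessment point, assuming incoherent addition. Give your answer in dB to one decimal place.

Apply inverse-square spreading to bring every level to the receiver, then sum 10^(L/10).
ultrasonic cleaner: 76 − 20·log₁₀(10.1/1.5) = 76 − 16.56 = 59.44 dB.
chiller: 81 − 20·log₁₀(41.3/4.9) = 81 − 18.52 = 62.48 dB.
compressor: 81 − 20·log₁₀(4.0/2.0) = 81 − 6.02 = 74.98 dB.
Σ 10^(L/10) = 3.412e+07 → L_total = 10·log₁₀(3.412e+07) = 75.33 dB.

75.3 dB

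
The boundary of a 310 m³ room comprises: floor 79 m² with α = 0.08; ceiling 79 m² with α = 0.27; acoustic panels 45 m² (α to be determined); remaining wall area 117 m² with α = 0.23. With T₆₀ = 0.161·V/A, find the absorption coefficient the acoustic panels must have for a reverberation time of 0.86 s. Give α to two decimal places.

0.08

Required total absorption A = 0.161·310/0.86 = 58.03 m².
Absorption from the other surfaces = 79·0.08 + 79·0.27 + 117·0.23 = 54.56 m², so the acoustic panels must supply 3.47 m² over 45 m².
α = 3.47/45 = 0.077.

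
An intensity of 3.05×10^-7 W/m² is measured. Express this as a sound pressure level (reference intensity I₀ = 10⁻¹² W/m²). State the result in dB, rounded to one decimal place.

Dividing by I₀ shifts the exponent by 12: I/I₀ = 3.05×10^5.
L = 10·(0.4843 + 5) = 54.84 dB.

54.8 dB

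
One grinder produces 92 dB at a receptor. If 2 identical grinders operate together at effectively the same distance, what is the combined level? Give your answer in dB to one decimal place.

95.0 dB

L_total = L₁ + 10·log₁₀ N for N identical incoherent sources.
L_total = 92 + 10·log₁₀(2) = 92 + 3.010 = 95.01 dB.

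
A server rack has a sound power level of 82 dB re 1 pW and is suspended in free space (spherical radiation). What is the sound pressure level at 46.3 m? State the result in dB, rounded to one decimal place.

37.7 dB

L_p = L_w − 10·log₁₀(4π·r²) with r = 46.3 m.
4π·r² = 2.694e+04 m², 10·log₁₀ of that is 44.304 dB.
L_p = 82 − 44.304 = 37.70 dB.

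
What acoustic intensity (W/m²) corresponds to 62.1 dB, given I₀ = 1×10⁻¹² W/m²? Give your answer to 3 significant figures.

L = 10·log₁₀(I/I₀) ⇒ I = I₀·10^(L/10) = 10⁻¹² × 10^6.21.

1.62e-06 W/m²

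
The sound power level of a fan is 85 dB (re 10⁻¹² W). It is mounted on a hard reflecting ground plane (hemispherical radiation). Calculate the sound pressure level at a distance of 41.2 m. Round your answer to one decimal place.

44.7 dB

Free-field hemispherical radiation: L_p = L_w − 10·log₁₀(2π·r²), r = 41.2 m.
2π·r² = 1.067e+04 m², 10·log₁₀ of that is 40.280 dB.
L_p = 85 − 40.280 = 44.72 dB.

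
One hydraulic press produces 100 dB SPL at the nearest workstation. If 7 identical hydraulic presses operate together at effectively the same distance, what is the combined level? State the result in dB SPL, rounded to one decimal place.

With 7 equal, uncorrelated contributions the intensity is 7× that of one unit, giving a rise of 10·log₁₀ 7.
L_total = 100 + 10·log₁₀(7) = 100 + 8.451 = 108.45 dB SPL.

108.5 dB SPL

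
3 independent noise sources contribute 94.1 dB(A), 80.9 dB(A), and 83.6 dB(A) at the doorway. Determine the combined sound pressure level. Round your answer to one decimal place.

For uncorrelated sources the intensities add, so convert each level to linear form, sum, and take 10·log₁₀ of the total.
Σ 10^(L/10) = 10^(94.1/10) + 10^(80.9/10) + 10^(83.6/10) = 2.923e+09.
L_total = 10·log₁₀(2.923e+09) = 94.66 dB(A).

94.7 dB(A)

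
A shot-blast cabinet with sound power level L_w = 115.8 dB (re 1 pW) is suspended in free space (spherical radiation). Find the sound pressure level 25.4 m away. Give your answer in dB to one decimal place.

L_p = L_w − 10·log₁₀(4π·r²) with r = 25.4 m.
4π·r² = 8107 m², 10·log₁₀ of that is 39.089 dB.
L_p = 115.8 − 39.089 = 76.71 dB.

76.7 dB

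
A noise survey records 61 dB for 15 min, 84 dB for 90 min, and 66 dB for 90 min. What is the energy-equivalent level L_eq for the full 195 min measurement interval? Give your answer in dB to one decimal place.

80.7 dB

Weight each interval's intensity by its duration and average over T = 195 min:
Σ tᵢ·10^(Lᵢ/10) = 15·10^(61/10) + 90·10^(84/10) + 90·10^(66/10) = 2.298e+10.
L_eq = 10·log₁₀(2.298e+10/195) = 80.71 dB.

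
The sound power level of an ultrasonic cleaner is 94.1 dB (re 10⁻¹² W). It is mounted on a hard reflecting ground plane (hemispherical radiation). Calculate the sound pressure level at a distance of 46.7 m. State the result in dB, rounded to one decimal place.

52.7 dB

Free-field hemispherical radiation: L_p = L_w − 10·log₁₀(2π·r²), r = 46.7 m.
2π·r² = 1.37e+04 m², 10·log₁₀ of that is 41.368 dB.
L_p = 94.1 − 41.368 = 52.73 dB.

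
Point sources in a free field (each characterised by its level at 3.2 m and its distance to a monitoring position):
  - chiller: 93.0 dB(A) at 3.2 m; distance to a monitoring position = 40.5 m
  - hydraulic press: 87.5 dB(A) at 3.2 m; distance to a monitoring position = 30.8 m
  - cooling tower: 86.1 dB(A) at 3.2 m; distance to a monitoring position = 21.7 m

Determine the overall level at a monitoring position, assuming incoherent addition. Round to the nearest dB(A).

74 dB(A)

Propagate each source to the receiver with L = L_ref − 20·log₁₀(r/r_ref), then add intensities.
chiller: 93.0 − 20·log₁₀(40.5/3.2) = 93.0 − 22.05 = 70.95 dB(A).
hydraulic press: 87.5 − 20·log₁₀(30.8/3.2) = 87.5 − 19.67 = 67.83 dB(A).
cooling tower: 86.1 − 20·log₁₀(21.7/3.2) = 86.1 − 16.63 = 69.47 dB(A).
Σ 10^(L/10) = 2.739e+07 → L_total = 10·log₁₀(2.739e+07) = 74.38 dB(A).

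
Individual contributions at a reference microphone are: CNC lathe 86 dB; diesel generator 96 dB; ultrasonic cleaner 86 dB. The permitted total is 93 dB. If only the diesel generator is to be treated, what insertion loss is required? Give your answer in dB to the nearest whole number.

5 dB

Fixed contribution from the other sources: Σ 10^(L/10) = 10^(86/10) + 10^(86/10) = 7.962e+08 (89.01 dB).
To meet 93 dB overall, the treated diesel generator may contribute at most 10^(93/10) − 7.962e+08 = 1.199e+09, i.e. 90.79 dB.
So the diesel generator must be reduced from 96 to 90.79 dB: IL = 5.21 dB.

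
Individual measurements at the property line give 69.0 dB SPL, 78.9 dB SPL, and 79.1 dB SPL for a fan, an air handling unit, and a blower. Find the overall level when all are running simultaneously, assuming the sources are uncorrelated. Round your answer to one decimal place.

82.2 dB SPL

Incoherent sources combine by intensity addition: L_total = 10·log₁₀(Σ 10^(L_i/10)).
Σ 10^(L/10) = 10^(69.0/10) + 10^(78.9/10) + 10^(79.1/10) = 1.669e+08.
L_total = 10·log₁₀(1.669e+08) = 82.22 dB SPL.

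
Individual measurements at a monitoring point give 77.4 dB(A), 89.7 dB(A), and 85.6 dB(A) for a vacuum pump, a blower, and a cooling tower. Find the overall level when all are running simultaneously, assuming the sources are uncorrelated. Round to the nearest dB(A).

Incoherent sources combine by intensity addition: L_total = 10·log₁₀(Σ 10^(L_i/10)).
Σ 10^(L/10) = 10^(77.4/10) + 10^(89.7/10) + 10^(85.6/10) = 1.351e+09.
L_total = 10·log₁₀(1.351e+09) = 91.31 dB(A).

91 dB(A)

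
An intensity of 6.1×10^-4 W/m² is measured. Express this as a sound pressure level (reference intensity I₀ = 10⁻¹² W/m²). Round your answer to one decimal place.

L = 10·log₁₀(I/I₀) = 10·log₁₀(6.1×10^-4/10⁻¹²) = 10·log₁₀(6.1×10^8).
L = 10·(0.7853 + 8) = 87.85 dB.

87.9 dB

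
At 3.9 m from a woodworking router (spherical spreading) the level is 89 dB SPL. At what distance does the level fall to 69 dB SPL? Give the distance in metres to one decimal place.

39.0 m

Point-source spreading drops the level by 20·log₁₀(r₂/r₁); inverting, r₂/r₁ = 10^(ΔL/20).
r₂ = 3.9·10^((89−69)/20) = 3.9·10^(20.0/20) = 39.00 m.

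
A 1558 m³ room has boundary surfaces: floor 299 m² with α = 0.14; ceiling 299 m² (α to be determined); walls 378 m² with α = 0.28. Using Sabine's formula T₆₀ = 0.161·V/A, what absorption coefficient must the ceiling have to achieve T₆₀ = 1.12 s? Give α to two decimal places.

Required total absorption A = 0.161·1558/1.12 = 223.96 m².
Absorption from the other surfaces = 299·0.14 + 378·0.28 = 147.70 m², so the ceiling must supply 76.26 m² over 299 m².
α = 76.26/299 = 0.255.

0.26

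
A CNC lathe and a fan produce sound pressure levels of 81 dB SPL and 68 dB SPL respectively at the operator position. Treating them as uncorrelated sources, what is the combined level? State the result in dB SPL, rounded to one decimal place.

For uncorrelated sources the intensities add, so convert each level to linear form, sum, and take 10·log₁₀ of the total.
Σ 10^(L/10) = 10^(81/10) + 10^(68/10) = 1.322e+08.
L_total = 10·log₁₀(1.322e+08) = 81.21 dB SPL.

81.2 dB SPL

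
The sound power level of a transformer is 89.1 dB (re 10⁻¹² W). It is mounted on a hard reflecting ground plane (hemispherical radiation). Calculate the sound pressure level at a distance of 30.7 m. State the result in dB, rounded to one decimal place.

Free-field hemispherical radiation: L_p = L_w − 10·log₁₀(2π·r²), r = 30.7 m.
2π·r² = 5922 m², 10·log₁₀ of that is 37.725 dB.
L_p = 89.1 − 37.725 = 51.38 dB.

51.4 dB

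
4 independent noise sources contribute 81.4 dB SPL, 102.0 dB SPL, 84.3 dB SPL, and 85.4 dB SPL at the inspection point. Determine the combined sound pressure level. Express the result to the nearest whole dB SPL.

For uncorrelated sources the intensities add, so convert each level to linear form, sum, and take 10·log₁₀ of the total.
Σ 10^(L/10) = 10^(81.4/10) + 10^(102.0/10) + 10^(84.3/10) + 10^(85.4/10) = 1.660e+10.
L_total = 10·log₁₀(1.660e+10) = 102.20 dB SPL.

102 dB SPL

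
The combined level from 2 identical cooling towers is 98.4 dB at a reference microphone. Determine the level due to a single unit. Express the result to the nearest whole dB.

95 dB

2 equal contributions raise the level by 10·log₁₀ 2 = 3.010 dB, so each unit alone gives 98.4 − 3.010.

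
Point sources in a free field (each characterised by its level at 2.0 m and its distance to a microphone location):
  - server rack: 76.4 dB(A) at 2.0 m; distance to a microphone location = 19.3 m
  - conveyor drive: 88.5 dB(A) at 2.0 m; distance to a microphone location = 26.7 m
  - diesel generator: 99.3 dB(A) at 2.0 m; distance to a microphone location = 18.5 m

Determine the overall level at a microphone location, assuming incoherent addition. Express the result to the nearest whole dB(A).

First find each source's level at the receiver (point-source: −20·log₁₀(r/r_ref)), then combine on an intensity basis.
server rack: 76.4 − 20·log₁₀(19.3/2.0) = 76.4 − 19.69 = 56.71 dB(A).
conveyor drive: 88.5 − 20·log₁₀(26.7/2.0) = 88.5 − 22.51 = 65.99 dB(A).
diesel generator: 99.3 − 20·log₁₀(18.5/2.0) = 99.3 − 19.32 = 79.98 dB(A).
Σ 10^(L/10) = 1.039e+08 → L_total = 10·log₁₀(1.039e+08) = 80.17 dB(A).

80 dB(A)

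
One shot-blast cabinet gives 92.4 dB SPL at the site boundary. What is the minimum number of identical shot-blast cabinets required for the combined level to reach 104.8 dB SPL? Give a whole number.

Need L₁ + 10·log₁₀ N ≥ 104.8, i.e. log₁₀ N ≥ 1.24.
N ≥ 10^(12.4/10) = 17.378, so N = 18.

18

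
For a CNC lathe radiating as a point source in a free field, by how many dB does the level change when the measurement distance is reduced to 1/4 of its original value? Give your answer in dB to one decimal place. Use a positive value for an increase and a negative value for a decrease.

+12.0 dB

With spherical spreading the level changes by −20·log₁₀(r₂/r₁).
ΔL = −20·log₁₀(0.25) = +12.04 dB.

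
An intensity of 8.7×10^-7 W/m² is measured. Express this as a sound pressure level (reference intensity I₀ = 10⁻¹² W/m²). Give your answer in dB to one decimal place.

Dividing by I₀ shifts the exponent by 12: I/I₀ = 8.7×10^5.
L = 10·(0.9395 + 5) = 59.40 dB.

59.4 dB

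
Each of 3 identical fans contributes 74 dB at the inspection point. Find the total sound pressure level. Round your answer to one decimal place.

With 3 equal, uncorrelated contributions the intensity is 3× that of one unit, giving a rise of 10·log₁₀ 3.
L_total = 74 + 10·log₁₀(3) = 74 + 4.771 = 78.77 dB.

78.8 dB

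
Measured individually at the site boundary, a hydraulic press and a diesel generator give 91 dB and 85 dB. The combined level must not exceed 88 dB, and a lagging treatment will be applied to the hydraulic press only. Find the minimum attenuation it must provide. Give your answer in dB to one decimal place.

6.0 dB

The untreated sources together contribute 10^(85/10) = 3.162e+08, i.e. 85.00 dB.
The limit corresponds to 10^(88/10) = 6.310e+08; subtracting the fixed part leaves 3.147e+08 for the hydraulic press, i.e. 84.98 dB.
Required insertion loss = 91 − 84.98 = 6.02 dB.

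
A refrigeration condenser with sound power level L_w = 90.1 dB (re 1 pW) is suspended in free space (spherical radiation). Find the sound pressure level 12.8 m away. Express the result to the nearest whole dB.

The power spreads over a sphere of area 4π·r², so L_p = L_w − 10·log₁₀(4π·r²).
4π·r² = 2059 m², 10·log₁₀ of that is 33.136 dB.
L_p = 90.1 − 33.136 = 56.96 dB.

57 dB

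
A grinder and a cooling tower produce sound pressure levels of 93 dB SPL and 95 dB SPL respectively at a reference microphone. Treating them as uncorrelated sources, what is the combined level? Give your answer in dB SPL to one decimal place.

Incoherent sources combine by intensity addition: L_total = 10·log₁₀(Σ 10^(L_i/10)).
Σ 10^(L/10) = 10^(93/10) + 10^(95/10) = 5.158e+09.
L_total = 10·log₁₀(5.158e+09) = 97.12 dB SPL.

97.1 dB SPL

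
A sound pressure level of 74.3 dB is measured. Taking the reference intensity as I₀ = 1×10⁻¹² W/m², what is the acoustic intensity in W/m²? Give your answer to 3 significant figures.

I = I₀·10^(L/10) = 10⁻¹² × 10^(74.3/10) = 10^(-4.570).

2.69e-05 W/m²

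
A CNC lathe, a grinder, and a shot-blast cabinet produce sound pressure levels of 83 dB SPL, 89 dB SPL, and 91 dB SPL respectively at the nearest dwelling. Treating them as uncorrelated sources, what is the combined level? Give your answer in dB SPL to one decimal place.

93.5 dB SPL

For uncorrelated sources the intensities add, so convert each level to linear form, sum, and take 10·log₁₀ of the total.
Σ 10^(L/10) = 10^(83/10) + 10^(89/10) + 10^(91/10) = 2.253e+09.
L_total = 10·log₁₀(2.253e+09) = 93.53 dB SPL.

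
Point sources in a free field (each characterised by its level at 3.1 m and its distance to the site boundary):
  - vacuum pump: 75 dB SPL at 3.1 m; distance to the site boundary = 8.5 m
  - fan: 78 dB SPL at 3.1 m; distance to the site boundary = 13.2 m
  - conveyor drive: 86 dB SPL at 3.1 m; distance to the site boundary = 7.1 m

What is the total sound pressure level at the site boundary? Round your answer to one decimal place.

79.2 dB SPL

Propagate each source to the receiver with L = L_ref − 20·log₁₀(r/r_ref), then add intensities.
vacuum pump: 75 − 20·log₁₀(8.5/3.1) = 75 − 8.76 = 66.24 dB SPL.
fan: 78 − 20·log₁₀(13.2/3.1) = 78 − 12.58 = 65.42 dB SPL.
conveyor drive: 86 − 20·log₁₀(7.1/3.1) = 86 − 7.20 = 78.80 dB SPL.
Σ 10^(L/10) = 8.358e+07 → L_total = 10·log₁₀(8.358e+07) = 79.22 dB SPL.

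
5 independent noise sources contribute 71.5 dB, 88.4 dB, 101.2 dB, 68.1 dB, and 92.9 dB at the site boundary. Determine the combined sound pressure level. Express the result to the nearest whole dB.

Incoherent sources combine by intensity addition: L_total = 10·log₁₀(Σ 10^(L_i/10)).
Σ 10^(L/10) = 10^(71.5/10) + 10^(88.4/10) + 10^(101.2/10) + 10^(68.1/10) + 10^(92.9/10) = 1.584e+10.
L_total = 10·log₁₀(1.584e+10) = 102.00 dB.

102 dB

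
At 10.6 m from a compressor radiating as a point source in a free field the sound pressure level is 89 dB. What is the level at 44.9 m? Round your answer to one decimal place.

76.5 dB

For a point source, L₂ = L₁ − 20·log₁₀(r₂/r₁).
L₂ = 89 − 20·log₁₀(44.9/10.6) = 89 − 12.539 = 76.46 dB.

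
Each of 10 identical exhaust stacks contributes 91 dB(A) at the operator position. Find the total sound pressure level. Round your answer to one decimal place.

101.0 dB(A)

N identical incoherent sources raise the level by 10·log₁₀ N.
L_total = 91 + 10·log₁₀(10) = 91 + 10.000 = 101.00 dB(A).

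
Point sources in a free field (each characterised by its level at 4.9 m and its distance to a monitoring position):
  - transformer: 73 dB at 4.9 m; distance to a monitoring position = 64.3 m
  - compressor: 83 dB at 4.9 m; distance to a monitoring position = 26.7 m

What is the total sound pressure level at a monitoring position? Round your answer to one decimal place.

68.3 dB

First find each source's level at the receiver (point-source: −20·log₁₀(r/r_ref)), then combine on an intensity basis.
transformer: 73 − 20·log₁₀(64.3/4.9) = 73 − 22.36 = 50.64 dB.
compressor: 83 − 20·log₁₀(26.7/4.9) = 83 − 14.73 = 68.27 dB.
Σ 10^(L/10) = 6.836e+06 → L_total = 10·log₁₀(6.836e+06) = 68.35 dB.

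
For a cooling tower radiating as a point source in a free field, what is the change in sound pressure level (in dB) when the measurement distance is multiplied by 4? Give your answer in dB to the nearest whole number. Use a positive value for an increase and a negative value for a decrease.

A point source loses 6 dB per doubling of distance; generally ΔL = −20·log₁₀(r₂/r₁).
ΔL = −20·log₁₀(4) = -12.04 dB.

-12 dB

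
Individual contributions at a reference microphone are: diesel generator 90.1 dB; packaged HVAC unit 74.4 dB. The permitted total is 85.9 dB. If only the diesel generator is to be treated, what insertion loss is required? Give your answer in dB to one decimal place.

4.5 dB

Everything except the diesel generator sums to 10^(74.4/10) = 2.754e+07 in linear terms, 74.40 dB.
The limit corresponds to 10^(85.9/10) = 3.890e+08; subtracting the fixed part leaves 3.615e+08 for the diesel generator, i.e. 85.58 dB.
So the diesel generator must be reduced from 90.1 to 85.58 dB: IL = 4.52 dB.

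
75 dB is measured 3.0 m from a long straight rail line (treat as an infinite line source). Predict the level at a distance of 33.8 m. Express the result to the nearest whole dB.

For a line source, L₂ = L₁ − 10·log₁₀(r₂/r₁).
L₂ = 75 − 10·log₁₀(33.8/3.0) = 75 − 10.518 = 64.48 dB.

64 dB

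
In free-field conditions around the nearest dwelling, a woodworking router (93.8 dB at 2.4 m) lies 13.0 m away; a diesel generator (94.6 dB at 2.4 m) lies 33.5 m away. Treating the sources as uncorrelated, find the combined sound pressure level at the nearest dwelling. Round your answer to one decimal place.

Apply inverse-square spreading to bring every level to the receiver, then sum 10^(L/10).
woodworking router: 93.8 − 20·log₁₀(13.0/2.4) = 93.8 − 14.67 = 79.13 dB.
diesel generator: 94.6 − 20·log₁₀(33.5/2.4) = 94.6 − 22.90 = 71.70 dB.
Σ 10^(L/10) = 9.656e+07 → L_total = 10·log₁₀(9.656e+07) = 79.85 dB.

79.8 dB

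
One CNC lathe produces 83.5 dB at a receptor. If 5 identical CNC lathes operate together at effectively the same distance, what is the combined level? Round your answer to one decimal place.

90.5 dB

N identical incoherent sources raise the level by 10·log₁₀ N.
L_total = 83.5 + 10·log₁₀(5) = 83.5 + 6.990 = 90.49 dB.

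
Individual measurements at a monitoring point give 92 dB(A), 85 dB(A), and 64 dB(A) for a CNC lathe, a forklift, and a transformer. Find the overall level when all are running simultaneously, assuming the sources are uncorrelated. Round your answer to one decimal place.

92.8 dB(A)

For uncorrelated sources the intensities add, so convert each level to linear form, sum, and take 10·log₁₀ of the total.
Σ 10^(L/10) = 10^(92/10) + 10^(85/10) + 10^(64/10) = 1.904e+09.
L_total = 10·log₁₀(1.904e+09) = 92.80 dB(A).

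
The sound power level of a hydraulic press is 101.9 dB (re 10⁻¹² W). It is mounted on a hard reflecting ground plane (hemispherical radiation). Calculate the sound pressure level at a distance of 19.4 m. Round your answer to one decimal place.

L_p = L_w − 10·log₁₀(2π·r²) with r = 19.4 m.
2π·r² = 2365 m², 10·log₁₀ of that is 33.738 dB.
L_p = 101.9 − 33.738 = 68.16 dB.

68.2 dB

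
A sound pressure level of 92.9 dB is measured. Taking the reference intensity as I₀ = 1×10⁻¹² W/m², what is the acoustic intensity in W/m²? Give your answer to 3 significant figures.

L = 10·log₁₀(I/I₀) ⇒ I = I₀·10^(L/10) = 10⁻¹² × 10^9.29.

0.00195 W/m²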